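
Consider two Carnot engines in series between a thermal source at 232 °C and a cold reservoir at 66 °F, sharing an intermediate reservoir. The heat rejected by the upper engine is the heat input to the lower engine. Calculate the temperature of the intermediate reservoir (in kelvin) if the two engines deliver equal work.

T_H = 232 °C → 232 + 273.15 = 505.15 K.
T_C = 66 °F → (66 − 32) × 5/9 = 18.89 °C = 292.04 K.
For reversible stages Q_m = Q_H·(T_m/T_H). Setting W₁ = Q_H(1 − T_m/T_H) equal to W₂ = Q_m(1 − T_C/T_m) = Q_H·(T_m − T_C)/T_H gives T_H − T_m = T_m − T_C, so T_m = (T_H + T_C)/2 = (505.15 + 292.04)/2 = 399 K.

T_m ≈ 399 K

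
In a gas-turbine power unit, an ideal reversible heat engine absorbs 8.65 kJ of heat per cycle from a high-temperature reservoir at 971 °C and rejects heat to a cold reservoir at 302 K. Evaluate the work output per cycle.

T_H = 971 °C → 971 + 273.15 = 1244.15 K.
Since the cycle is reversible, η = 1 − T_C/T_H = 1 − 302.00/1244.15 = 0.7573.
W = η·Q_H = 0.7573 × 8.65 = 6.55 kJ.

W ≈ 6.55 kJ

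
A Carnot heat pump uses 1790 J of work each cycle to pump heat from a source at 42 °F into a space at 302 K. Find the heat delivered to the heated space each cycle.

T_C = 42 °F → (42 − 32) × 5/9 = 5.56 °C = 278.71 K.
For a reversible heat pump, COP_HP = T_H/(T_H − T_C) = 302.00/23.29 = 12.9645.
Q_H = COP_HP · W = 12.9645 × 1790 = 23200 J.

Q_H ≈ 23200 J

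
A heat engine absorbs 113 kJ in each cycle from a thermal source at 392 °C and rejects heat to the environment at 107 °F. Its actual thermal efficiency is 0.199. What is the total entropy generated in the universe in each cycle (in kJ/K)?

ΔS_univ ≈ 0.118 kJ/K

T_H = 392 °C → 392 + 273.15 = 665.15 K.
T_C = 107 °F → (107 − 32) × 5/9 = 41.67 °C = 314.82 K.
W = η·Q_H = 0.199 × 113 = 22.49 kJ, so Q_C = Q_H − W = 90.51 kJ.
Entropy balance on the reservoirs: −Q_H/T_H = -0.1699 kJ/K, +Q_C/T_C = 0.2875 kJ/K.
ΔS_univ = −Q_H/T_H + Q_C/T_C = 0.118 kJ/K (> 0, since η = 0.199 < η_Carnot = 0.527).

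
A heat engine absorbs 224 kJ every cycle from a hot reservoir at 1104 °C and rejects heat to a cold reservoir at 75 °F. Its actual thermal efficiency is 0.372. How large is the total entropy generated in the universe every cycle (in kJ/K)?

ΔS_univ ≈ 0.3109 kJ/K

T_H = 1104 °C → 1104 + 273.15 = 1377.15 K.
T_C = 75 °F → (75 − 32) × 5/9 = 23.89 °C = 297.04 K.
W = η·Q_H = 0.372 × 224 = 83.33 kJ, so Q_C = Q_H − W = 140.7 kJ.
Reservoir entropy changes: ΔS_H = −Q_H/T_H = −224/1377.15 = -0.1627 kJ/K and ΔS_C = +Q_C/T_C = 140.7/297.04 = 0.4736 kJ/K.
ΔS_univ = −Q_H/T_H + Q_C/T_C = 0.3109 kJ/K (> 0, since η = 0.372 < η_Carnot = 0.784).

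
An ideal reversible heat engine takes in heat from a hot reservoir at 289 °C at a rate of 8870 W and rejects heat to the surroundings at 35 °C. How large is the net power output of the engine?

T_H = 289 °C → 289 + 273.15 = 562.15 K.
T_C = 35 °C → 35 + 273.15 = 308.15 K.
The Carnot efficiency is η = 1 − T_C/T_H = 1 − 308.15/562.15 = 0.4518.
W = η·Q_H = 0.4518 × 8870 = 4008 W.

Ẇ ≈ 4008 W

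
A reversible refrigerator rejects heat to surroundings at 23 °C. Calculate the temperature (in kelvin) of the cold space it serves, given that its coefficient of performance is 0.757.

T_C ≈ 127.6 K

T_H = 23 °C → 23 + 273.15 = 296.15 K.
COP_R = T_C/(T_H − T_C) ⇒ T_C = T_H·COP_R/(1 + COP_R) = 296.15 × 0.757/(1 + 0.757) = 127.6 K.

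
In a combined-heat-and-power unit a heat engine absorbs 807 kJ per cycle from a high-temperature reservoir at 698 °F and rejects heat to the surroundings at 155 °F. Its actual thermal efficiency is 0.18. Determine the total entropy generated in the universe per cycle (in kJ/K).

ΔS_univ ≈ 0.6831 kJ/K

T_H = 698 °F → (698 − 32) × 5/9 = 370.00 °C = 643.15 K.
T_C = 155 °F → (155 − 32) × 5/9 = 68.33 °C = 341.48 K.
W = η·Q_H = 0.18 × 807 = 145.3 kJ, so Q_C = Q_H − W = 661.7 kJ.
The hot reservoir loses entropy Q_H/T_H = 807/643.15 = 1.255 kJ/K; the cold reservoir gains Q_C/T_C = 661.7/341.48 = 1.938 kJ/K.
ΔS_univ = −Q_H/T_H + Q_C/T_C = 0.6831 kJ/K (> 0, since η = 0.18 < η_Carnot = 0.469).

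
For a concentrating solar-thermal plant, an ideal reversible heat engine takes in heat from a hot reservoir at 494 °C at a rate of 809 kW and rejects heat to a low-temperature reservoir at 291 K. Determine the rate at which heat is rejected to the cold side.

Q̇_C ≈ 306.9 kW

T_H = 494 °C → 494 + 273.15 = 767.15 K.
The Carnot efficiency is η = 1 − T_C/T_H = 1 − 291.00/767.15 = 0.6207.
For a reversible cycle Q_C/Q_H = T_C/T_H, so Q_C = 809 × 291.00/767.15 = 306.9 kW.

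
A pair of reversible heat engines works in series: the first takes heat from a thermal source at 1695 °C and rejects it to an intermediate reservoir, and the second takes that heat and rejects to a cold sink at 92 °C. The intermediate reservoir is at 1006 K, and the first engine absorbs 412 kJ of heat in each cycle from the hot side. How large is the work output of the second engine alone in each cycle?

T_H = 1695 °C → 1695 + 273.15 = 1968.15 K.
T_C = 92 °C → 92 + 273.15 = 365.15 K.
Heat entering the second stage: Q_m = Q_H·(T_m/T_H) = 412 × 1006.00/1968.15 = 211 kJ.
Second-stage efficiency η₂ = 1 − T_C/T_m = 1 − 365.15/1006.00 = 0.6370, so W₂ = η₂·Q_m = 134 kJ.

W₂ ≈ 134 kJ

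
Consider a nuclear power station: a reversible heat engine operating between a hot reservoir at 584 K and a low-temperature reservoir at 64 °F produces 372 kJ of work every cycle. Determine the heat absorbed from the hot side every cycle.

T_C = 64 °F → (64 − 32) × 5/9 = 17.78 °C = 290.93 K.
The Carnot efficiency is η = 1 − T_C/T_H = 1 − 290.93/584.00 = 0.5018.
Q_H = W/η = 372/0.5018 = 741 kJ.

Q_H ≈ 741 kJ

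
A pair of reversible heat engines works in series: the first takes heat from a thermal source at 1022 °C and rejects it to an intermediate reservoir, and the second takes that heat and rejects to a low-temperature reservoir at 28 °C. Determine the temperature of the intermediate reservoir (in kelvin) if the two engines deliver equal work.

T_H = 1022 °C → 1022 + 273.15 = 1295.15 K.
T_C = 28 °C → 28 + 273.15 = 301.15 K.
For reversible stages Q_m = Q_H·(T_m/T_H). Setting W₁ = Q_H(1 − T_m/T_H) equal to W₂ = Q_m(1 − T_C/T_m) = Q_H·(T_m − T_C)/T_H gives T_H − T_m = T_m − T_C, so T_m = (T_H + T_C)/2 = (1295.15 + 301.15)/2 = 798 K.

T_m ≈ 798 K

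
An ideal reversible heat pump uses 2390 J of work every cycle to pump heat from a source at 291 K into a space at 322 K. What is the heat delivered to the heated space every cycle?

For a reversible heat pump, COP_HP = T_H/(T_H − T_C) = 322.00/31.00 = 10.3871.
Q_H = COP_HP · W = 10.3871 × 2390 = 24800 J.

Q_H ≈ 24800 J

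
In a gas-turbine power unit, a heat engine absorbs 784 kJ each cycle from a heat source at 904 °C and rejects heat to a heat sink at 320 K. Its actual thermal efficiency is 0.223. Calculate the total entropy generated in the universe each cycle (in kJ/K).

T_H = 904 °C → 904 + 273.15 = 1177.15 K.
W = η·Q_H = 0.223 × 784 = 174.8 kJ, so Q_C = Q_H − W = 609.2 kJ.
Entropy balance on the reservoirs: −Q_H/T_H = -0.6660 kJ/K, +Q_C/T_C = 1.904 kJ/K.
ΔS_univ = −Q_H/T_H + Q_C/T_C = 1.24 kJ/K (> 0, since η = 0.223 < η_Carnot = 0.728).

ΔS_univ ≈ 1.24 kJ/K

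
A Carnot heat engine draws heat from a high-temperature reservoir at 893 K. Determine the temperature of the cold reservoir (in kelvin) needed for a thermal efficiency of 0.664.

From η = 1 − T_C/T_H, T_C = T_H·(1 − η) = 893.00 × (1 − 0.664) = 300 K.

T_C ≈ 300 K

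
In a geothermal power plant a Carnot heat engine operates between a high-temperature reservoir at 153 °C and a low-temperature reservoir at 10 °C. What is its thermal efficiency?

T_H = 153 °C → 153 + 273.15 = 426.15 K.
T_C = 10 °C → 10 + 273.15 = 283.15 K.
Since the cycle is reversible, η = 1 − T_C/T_H = 1 − 283.15/426.15 = 0.3356.

η ≈ 0.3356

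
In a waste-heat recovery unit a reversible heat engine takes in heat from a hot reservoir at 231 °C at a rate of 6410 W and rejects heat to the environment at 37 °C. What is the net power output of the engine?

Ẇ ≈ 2470 W

T_H = 231 °C → 231 + 273.15 = 504.15 K.
T_C = 37 °C → 37 + 273.15 = 310.15 K.
The Carnot efficiency is η = 1 − T_C/T_H = 1 − 310.15/504.15 = 0.3848.
W = η·Q_H = 0.3848 × 6410 = 2470 W.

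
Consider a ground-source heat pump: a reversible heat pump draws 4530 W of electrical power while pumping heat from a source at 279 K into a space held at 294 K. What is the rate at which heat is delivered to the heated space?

Reversible heating COP: COP_HP = T_H/(T_H − T_C) = 294.00/15.00 = 19.6000.
Q_H = COP_HP · W = 19.6000 × 4530 = 88800 W.

Q̇_H ≈ 88800 W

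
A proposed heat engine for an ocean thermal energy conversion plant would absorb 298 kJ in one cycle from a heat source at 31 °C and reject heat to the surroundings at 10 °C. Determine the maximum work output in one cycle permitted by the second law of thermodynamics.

W_max ≈ 20.6 kJ

T_H = 31 °C → 31 + 273.15 = 304.15 K.
T_C = 10 °C → 10 + 273.15 = 283.15 K.
No engine can exceed the Carnot limit: η_max = 1 − T_C/T_H = 1 − 283.15/304.15 = 0.0690.
W_max = η_max · Q_H = 0.0690 × 298 = 20.6 kJ.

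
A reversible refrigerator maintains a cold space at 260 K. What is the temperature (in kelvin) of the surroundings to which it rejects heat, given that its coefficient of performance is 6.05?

COP_R = T_C/(T_H − T_C) ⇒ T_H = T_C·(1 + 1/COP_R) = 260.00 × (1 + 1/6.05) = 303 K.

T_H ≈ 303 K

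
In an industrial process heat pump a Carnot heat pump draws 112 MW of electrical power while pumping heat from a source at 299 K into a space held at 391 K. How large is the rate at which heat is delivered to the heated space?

Q̇_H ≈ 476 MW

For a reversible heat pump, COP_HP = T_H/(T_H − T_C) = 391.00/92.00 = 4.2500.
Q_H = COP_HP · W = 4.2500 × 112 = 476 MW.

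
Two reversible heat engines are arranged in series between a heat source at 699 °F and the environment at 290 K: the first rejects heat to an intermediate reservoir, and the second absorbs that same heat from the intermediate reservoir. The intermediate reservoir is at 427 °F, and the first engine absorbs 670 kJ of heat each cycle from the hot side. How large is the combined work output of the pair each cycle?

W_total ≈ 368.2 kJ

T_H = 699 °F → (699 − 32) × 5/9 = 370.56 °C = 643.71 K.
Two reversible stages in series are equivalent to a single Carnot engine between T_H and T_C, so η_total = 1 − T_C/T_H = 1 − 290.00/643.71 = 0.5495.
W_total = η_total · Q_H = 0.5495 × 670 = 368.2 kJ.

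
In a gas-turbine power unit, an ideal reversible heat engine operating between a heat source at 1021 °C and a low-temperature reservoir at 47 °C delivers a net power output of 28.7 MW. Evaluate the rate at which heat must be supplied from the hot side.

Q̇_H ≈ 38.1 MW

T_H = 1021 °C → 1021 + 273.15 = 1294.15 K.
T_C = 47 °C → 47 + 273.15 = 320.15 K.
Since the cycle is reversible, η = 1 − T_C/T_H = 1 − 320.15/1294.15 = 0.7526.
Q_H = W/η = 28.7/0.7526 = 38.1 MW.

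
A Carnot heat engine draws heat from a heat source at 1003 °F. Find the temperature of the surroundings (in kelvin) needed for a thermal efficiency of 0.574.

T_C ≈ 346.2 K

T_H = 1003 °F → (1003 − 32) × 5/9 = 539.44 °C = 812.59 K.
From η = 1 − T_C/T_H, T_C = T_H·(1 − η) = 812.59 × (1 − 0.574) = 346.2 K.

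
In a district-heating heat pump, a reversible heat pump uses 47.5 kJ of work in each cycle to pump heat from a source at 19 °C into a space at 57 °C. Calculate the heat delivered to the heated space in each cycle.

T_H = 57 °C → 57 + 273.15 = 330.15 K.
T_C = 19 °C → 19 + 273.15 = 292.15 K.
For a reversible heat pump, COP_HP = T_H/(T_H − T_C) = 330.15/38.00 = 8.6882.
Q_H = COP_HP · W = 8.6882 × 47.5 = 413 kJ.

Q_H ≈ 413 kJ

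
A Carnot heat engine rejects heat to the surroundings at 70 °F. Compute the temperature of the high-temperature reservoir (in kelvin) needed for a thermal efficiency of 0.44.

T_C = 70 °F → (70 − 32) × 5/9 = 21.11 °C = 294.26 K.
From η = 1 − T_C/T_H, solving for T_H gives T_H = T_C/(1 − η) = 294.26/(1 − 0.44) = 525 K.

T_H ≈ 525 K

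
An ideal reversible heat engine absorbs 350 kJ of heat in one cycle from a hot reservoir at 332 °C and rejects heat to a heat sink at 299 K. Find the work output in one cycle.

T_H = 332 °C → 332 + 273.15 = 605.15 K.
For a reversible engine, η = 1 − T_C/T_H = 1 − 299.00/605.15 = 0.5059.
W = η·Q_H = 0.5059 × 350 = 177.1 kJ.

W ≈ 177.1 kJ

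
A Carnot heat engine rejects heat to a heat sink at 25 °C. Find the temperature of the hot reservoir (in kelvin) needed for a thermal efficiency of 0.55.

T_H ≈ 662.6 K

T_C = 25 °C → 25 + 273.15 = 298.15 K.
From η = 1 − T_C/T_H, solving for T_H gives T_H = T_C/(1 − η) = 298.15/(1 − 0.55) = 662.6 K.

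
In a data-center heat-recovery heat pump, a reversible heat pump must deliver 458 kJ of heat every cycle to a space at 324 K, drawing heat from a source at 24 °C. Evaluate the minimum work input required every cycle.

T_C = 24 °C → 24 + 273.15 = 297.15 K.
For a reversible heat pump, COP_HP = T_H/(T_H − T_C) = 324.00/26.85 = 12.0670.
W = Q_H/COP_HP = 458/12.0670 = 38.0 kJ.

W_in ≈ 38.0 kJ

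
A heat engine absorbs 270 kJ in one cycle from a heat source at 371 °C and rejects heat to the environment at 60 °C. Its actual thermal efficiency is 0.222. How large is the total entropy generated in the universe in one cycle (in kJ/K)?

ΔS_univ ≈ 0.211 kJ/K

T_H = 371 °C → 371 + 273.15 = 644.15 K.
T_C = 60 °C → 60 + 273.15 = 333.15 K.
W = η·Q_H = 0.222 × 270 = 59.94 kJ, so Q_C = Q_H − W = 210.1 kJ.
Entropy balance on the reservoirs: −Q_H/T_H = -0.4192 kJ/K, +Q_C/T_C = 0.6305 kJ/K.
ΔS_univ = −Q_H/T_H + Q_C/T_C = 0.211 kJ/K (> 0, since η = 0.222 < η_Carnot = 0.483).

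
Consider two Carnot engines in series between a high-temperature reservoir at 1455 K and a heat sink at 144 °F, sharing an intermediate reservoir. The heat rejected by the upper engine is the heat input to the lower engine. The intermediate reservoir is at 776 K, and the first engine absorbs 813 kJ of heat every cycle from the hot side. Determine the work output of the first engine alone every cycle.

T_C = 144 °F → (144 − 32) × 5/9 = 62.22 °C = 335.37 K.
First-stage efficiency η₁ = 1 − T_m/T_H = 1 − 776.00/1455.00 = 0.4667.
W₁ = η₁·Q_H = 0.4667 × 813 = 379.4 kJ.

W₁ ≈ 379.4 kJ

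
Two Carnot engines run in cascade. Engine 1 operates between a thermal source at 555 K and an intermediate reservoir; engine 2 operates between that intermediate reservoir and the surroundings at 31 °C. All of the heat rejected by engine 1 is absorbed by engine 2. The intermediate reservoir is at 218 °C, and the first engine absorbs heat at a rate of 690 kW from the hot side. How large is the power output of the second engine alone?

Ẇ₂ ≈ 232 kW

T_C = 31 °C → 31 + 273.15 = 304.15 K.
T_m = 218 °C → 218 + 273.15 = 491.15 K.
Heat entering the second stage: Q_m = Q_H·(T_m/T_H) = 690 × 491.15/555.00 = 611 kW.
Second-stage efficiency η₂ = 1 − T_C/T_m = 1 − 304.15/491.15 = 0.3807, so W₂ = η₂·Q_m = 232 kW.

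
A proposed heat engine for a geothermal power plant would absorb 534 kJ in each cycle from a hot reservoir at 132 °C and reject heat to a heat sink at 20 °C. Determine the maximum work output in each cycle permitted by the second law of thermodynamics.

W_max ≈ 147.6 kJ

T_H = 132 °C → 132 + 273.15 = 405.15 K.
T_C = 20 °C → 20 + 273.15 = 293.15 K.
By the Carnot theorem, η_max = 1 − T_C/T_H = 1 − 293.15/405.15 = 0.2764.
W_max = η_max · Q_H = 0.2764 × 534 = 147.6 kJ.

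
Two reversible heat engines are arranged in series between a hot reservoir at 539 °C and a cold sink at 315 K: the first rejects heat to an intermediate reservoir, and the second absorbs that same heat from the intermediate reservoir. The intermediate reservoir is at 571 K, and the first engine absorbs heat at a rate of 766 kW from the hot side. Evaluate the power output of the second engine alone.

Ẇ₂ ≈ 241 kW

T_H = 539 °C → 539 + 273.15 = 812.15 K.
Heat entering the second stage: Q_m = Q_H·(T_m/T_H) = 766 × 571.00/812.15 = 539 kW.
Second-stage efficiency η₂ = 1 − T_C/T_m = 1 − 315.00/571.00 = 0.4483, so W₂ = η₂·Q_m = 241 kW.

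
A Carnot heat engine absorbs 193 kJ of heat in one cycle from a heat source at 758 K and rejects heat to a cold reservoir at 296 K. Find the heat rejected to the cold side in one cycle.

Q_C ≈ 75.4 kJ

The Carnot efficiency is η = 1 − T_C/T_H = 1 − 296.00/758.00 = 0.6095.
For a reversible cycle Q_C/Q_H = T_C/T_H, so Q_C = 193 × 296.00/758.00 = 75.4 kJ.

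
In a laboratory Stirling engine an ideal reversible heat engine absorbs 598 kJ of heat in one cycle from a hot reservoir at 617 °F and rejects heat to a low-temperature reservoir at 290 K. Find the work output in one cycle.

T_H = 617 °F → (617 − 32) × 5/9 = 325.00 °C = 598.15 K.
The Carnot efficiency is η = 1 − T_C/T_H = 1 − 290.00/598.15 = 0.5152.
W = η·Q_H = 0.5152 × 598 = 308 kJ.

W ≈ 308 kJ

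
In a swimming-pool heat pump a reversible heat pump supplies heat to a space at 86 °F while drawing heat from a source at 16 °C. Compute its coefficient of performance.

T_H = 86 °F → (86 − 32) × 5/9 = 30.00 °C = 303.15 K.
T_C = 16 °C → 16 + 273.15 = 289.15 K.
Reversible heating COP: COP_HP = T_H/(T_H − T_C) = 303.15/(303.15 − 289.15) = 21.7.

COP_HP ≈ 21.7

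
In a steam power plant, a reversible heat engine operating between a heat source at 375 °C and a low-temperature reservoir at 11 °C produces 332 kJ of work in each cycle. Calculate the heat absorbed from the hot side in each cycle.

T_H = 375 °C → 375 + 273.15 = 648.15 K.
T_C = 11 °C → 11 + 273.15 = 284.15 K.
Since the cycle is reversible, η = 1 − T_C/T_H = 1 − 284.15/648.15 = 0.5616.
Q_H = W/η = 332/0.5616 = 591 kJ.

Q_H ≈ 591 kJ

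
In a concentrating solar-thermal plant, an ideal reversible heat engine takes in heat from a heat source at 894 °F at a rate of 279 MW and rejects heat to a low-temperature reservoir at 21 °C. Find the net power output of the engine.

T_H = 894 °F → (894 − 32) × 5/9 = 478.89 °C = 752.04 K.
T_C = 21 °C → 21 + 273.15 = 294.15 K.
Carnot efficiency: η = 1 − T_C/T_H = 1 − 294.15/752.04 = 0.6089.
W = η·Q_H = 0.6089 × 279 = 169.9 MW.

Ẇ ≈ 169.9 MW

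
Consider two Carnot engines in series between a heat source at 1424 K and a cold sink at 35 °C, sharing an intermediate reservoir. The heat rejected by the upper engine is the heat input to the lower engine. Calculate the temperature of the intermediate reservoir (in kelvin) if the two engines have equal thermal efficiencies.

T_m ≈ 662 K

T_C = 35 °C → 35 + 273.15 = 308.15 K.
Equal efficiencies require 1 − T_m/T_H = 1 − T_C/T_m, i.e. T_m/T_H = T_C/T_m, so T_m = √(T_H·T_C) = √(1424.00 × 308.15) = 662 K.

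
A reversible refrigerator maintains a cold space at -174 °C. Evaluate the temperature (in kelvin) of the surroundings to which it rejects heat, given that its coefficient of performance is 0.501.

T_H ≈ 297 K

T_C = -174 °C → -174 + 273.15 = 99.15 K.
COP_R = T_C/(T_H − T_C) ⇒ T_H = T_C·(1 + 1/COP_R) = 99.15 × (1 + 1/0.501) = 297 K.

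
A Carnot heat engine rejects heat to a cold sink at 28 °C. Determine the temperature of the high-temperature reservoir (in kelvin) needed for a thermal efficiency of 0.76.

T_C = 28 °C → 28 + 273.15 = 301.15 K.
From η = 1 − T_C/T_H, solving for T_H gives T_H = T_C/(1 − η) = 301.15/(1 − 0.76) = 1255 K.

T_H ≈ 1255 K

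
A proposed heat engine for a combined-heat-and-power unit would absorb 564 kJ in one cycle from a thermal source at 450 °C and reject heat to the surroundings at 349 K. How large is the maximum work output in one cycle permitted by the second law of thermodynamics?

W_max ≈ 292 kJ

T_H = 450 °C → 450 + 273.15 = 723.15 K.
No engine can exceed the Carnot limit: η_max = 1 − T_C/T_H = 1 − 349.00/723.15 = 0.5174.
W_max = η_max · Q_H = 0.5174 × 564 = 292 kJ.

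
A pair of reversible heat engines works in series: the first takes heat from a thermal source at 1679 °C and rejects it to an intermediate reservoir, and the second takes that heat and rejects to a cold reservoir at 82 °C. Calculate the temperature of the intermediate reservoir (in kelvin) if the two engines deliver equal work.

T_H = 1679 °C → 1679 + 273.15 = 1952.15 K.
T_C = 82 °C → 82 + 273.15 = 355.15 K.
For reversible stages Q_m = Q_H·(T_m/T_H). Setting W₁ = Q_H(1 − T_m/T_H) equal to W₂ = Q_m(1 − T_C/T_m) = Q_H·(T_m − T_C)/T_H gives T_H − T_m = T_m − T_C, so T_m = (T_H + T_C)/2 = (1952.15 + 355.15)/2 = 1154 K.

T_m ≈ 1154 K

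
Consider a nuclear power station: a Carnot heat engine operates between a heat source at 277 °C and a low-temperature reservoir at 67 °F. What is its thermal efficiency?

η ≈ 0.4682

T_H = 277 °C → 277 + 273.15 = 550.15 K.
T_C = 67 °F → (67 − 32) × 5/9 = 19.44 °C = 292.59 K.
The Carnot efficiency is η = 1 − T_C/T_H = 1 − 292.59/550.15 = 0.4682.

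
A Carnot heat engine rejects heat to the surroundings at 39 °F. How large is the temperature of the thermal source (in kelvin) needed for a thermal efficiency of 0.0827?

T_H ≈ 302 K

T_C = 39 °F → (39 − 32) × 5/9 = 3.89 °C = 277.04 K.
From η = 1 − T_C/T_H, solving for T_H gives T_H = T_C/(1 − η) = 277.04/(1 − 0.0827) = 302 K.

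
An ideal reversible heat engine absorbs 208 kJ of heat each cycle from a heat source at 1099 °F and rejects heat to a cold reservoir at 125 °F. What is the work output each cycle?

W ≈ 130 kJ

T_H = 1099 °F → (1099 − 32) × 5/9 = 592.78 °C = 865.93 K.
T_C = 125 °F → (125 − 32) × 5/9 = 51.67 °C = 324.82 K.
η_rev = 1 − T_C/T_H = 1 − 324.82/865.93 = 0.6249.
W = η·Q_H = 0.6249 × 208 = 130 kJ.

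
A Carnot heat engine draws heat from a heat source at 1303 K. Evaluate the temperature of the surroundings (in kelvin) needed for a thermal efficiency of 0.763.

From η = 1 − T_C/T_H, T_C = T_H·(1 − η) = 1303.00 × (1 − 0.763) = 308.8 K.

T_C ≈ 308.8 K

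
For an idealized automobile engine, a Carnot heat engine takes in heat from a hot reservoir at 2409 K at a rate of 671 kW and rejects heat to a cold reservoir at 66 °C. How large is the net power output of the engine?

T_C = 66 °C → 66 + 273.15 = 339.15 K.
For a reversible engine, η = 1 − T_C/T_H = 1 − 339.15/2409.00 = 0.8592.
W = η·Q_H = 0.8592 × 671 = 577 kW.

Ẇ ≈ 577 kW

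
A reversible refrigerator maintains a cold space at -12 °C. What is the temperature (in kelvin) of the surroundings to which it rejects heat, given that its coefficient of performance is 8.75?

T_H ≈ 291.0 K

T_C = -12 °C → -12 + 273.15 = 261.15 K.
COP_R = T_C/(T_H − T_C) ⇒ T_H = T_C·(1 + 1/COP_R) = 261.15 × (1 + 1/8.75) = 291.0 K.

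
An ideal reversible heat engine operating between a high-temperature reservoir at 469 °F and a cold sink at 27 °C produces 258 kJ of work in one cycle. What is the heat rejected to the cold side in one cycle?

T_H = 469 °F → (469 − 32) × 5/9 = 242.78 °C = 515.93 K.
T_C = 27 °C → 27 + 273.15 = 300.15 K.
Carnot efficiency: η = 1 − T_C/T_H = 1 − 300.15/515.93 = 0.4182.
Since Q_C/Q_H = T_C/T_H and Q_H = W/η, Q_C = W·T_C/(T_H − T_C) = 258 × 300.15/215.78 = 359 kJ.

Q_C ≈ 359 kJ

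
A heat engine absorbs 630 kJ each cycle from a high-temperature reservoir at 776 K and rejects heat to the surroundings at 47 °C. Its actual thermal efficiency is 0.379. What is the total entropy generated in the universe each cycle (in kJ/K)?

T_C = 47 °C → 47 + 273.15 = 320.15 K.
W = η·Q_H = 0.379 × 630 = 238.8 kJ, so Q_C = Q_H − W = 391.2 kJ.
Entropy balance on the reservoirs: −Q_H/T_H = -0.8119 kJ/K, +Q_C/T_C = 1.222 kJ/K.
ΔS_univ = −Q_H/T_H + Q_C/T_C = 0.4102 kJ/K (> 0, since η = 0.379 < η_Carnot = 0.587).

ΔS_univ ≈ 0.4102 kJ/K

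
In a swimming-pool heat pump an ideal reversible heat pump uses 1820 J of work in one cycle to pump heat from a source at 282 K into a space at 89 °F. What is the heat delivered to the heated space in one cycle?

Q_H ≈ 24300 J

T_H = 89 °F → (89 − 32) × 5/9 = 31.67 °C = 304.82 K.
COP_HP = T_H/(T_H − T_C) = 304.82/22.82 = 13.3594.
Q_H = COP_HP · W = 13.3594 × 1820 = 24300 J.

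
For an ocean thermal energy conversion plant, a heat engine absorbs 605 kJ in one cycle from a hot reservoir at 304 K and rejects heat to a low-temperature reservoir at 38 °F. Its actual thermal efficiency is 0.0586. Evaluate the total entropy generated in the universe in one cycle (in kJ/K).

T_C = 38 °F → (38 − 32) × 5/9 = 3.33 °C = 276.48 K.
W = η·Q_H = 0.0586 × 605 = 35.45 kJ, so Q_C = Q_H − W = 569.5 kJ.
Entropy balance on the reservoirs: −Q_H/T_H = -1.990 kJ/K, +Q_C/T_C = 2.060 kJ/K.
ΔS_univ = −Q_H/T_H + Q_C/T_C = 0.06984 kJ/K (> 0, since η = 0.0586 < η_Carnot = 0.091).

ΔS_univ ≈ 0.06984 kJ/K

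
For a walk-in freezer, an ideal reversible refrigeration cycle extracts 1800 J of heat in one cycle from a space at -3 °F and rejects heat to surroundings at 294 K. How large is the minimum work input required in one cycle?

W_in ≈ 286 J

T_C = -3 °F → (-3 − 32) × 5/9 = -19.44 °C = 253.71 K.
The reversible coefficient of performance is COP_R = T_C/(T_H − T_C) = 253.71/40.29 = 6.2963.
W = Q_C/COP_R = 1800/6.2963 = 286 J.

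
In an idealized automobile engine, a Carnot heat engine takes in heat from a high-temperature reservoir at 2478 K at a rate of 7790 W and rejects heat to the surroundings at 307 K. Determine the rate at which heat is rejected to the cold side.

Q̇_C ≈ 965 W

η_rev = 1 − T_C/T_H = 1 − 307.00/2478.00 = 0.8761.
For a reversible cycle Q_C/Q_H = T_C/T_H, so Q_C = 7790 × 307.00/2478.00 = 965 W.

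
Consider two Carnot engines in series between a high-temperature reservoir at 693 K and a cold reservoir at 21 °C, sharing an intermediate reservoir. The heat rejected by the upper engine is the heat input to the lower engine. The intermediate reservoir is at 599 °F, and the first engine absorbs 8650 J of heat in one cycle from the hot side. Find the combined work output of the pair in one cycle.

T_C = 21 °C → 21 + 273.15 = 294.15 K.
Two reversible stages in series are equivalent to a single Carnot engine between T_H and T_C, so η_total = 1 − T_C/T_H = 1 − 294.15/693.00 = 0.5755.
W_total = η_total · Q_H = 0.5755 × 8650 = 4980 J.

W_total ≈ 4980 J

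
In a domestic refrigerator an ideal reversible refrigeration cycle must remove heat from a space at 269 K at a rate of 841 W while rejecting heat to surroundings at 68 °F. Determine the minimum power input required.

T_H = 68 °F → (68 − 32) × 5/9 = 20.00 °C = 293.15 K.
The reversible coefficient of performance is COP_R = T_C/(T_H − T_C) = 269.00/24.15 = 11.1387.
W = Q_C/COP_R = 841/11.1387 = 75.5 W.

Ẇ_in ≈ 75.5 W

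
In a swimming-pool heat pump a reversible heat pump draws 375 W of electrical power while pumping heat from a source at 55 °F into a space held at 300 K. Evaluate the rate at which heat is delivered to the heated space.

Q̇_H ≈ 7990 W

T_C = 55 °F → (55 − 32) × 5/9 = 12.78 °C = 285.93 K.
Reversible heating COP: COP_HP = T_H/(T_H − T_C) = 300.00/14.07 = 21.3186.
Q_H = COP_HP · W = 21.3186 × 375 = 7990 W.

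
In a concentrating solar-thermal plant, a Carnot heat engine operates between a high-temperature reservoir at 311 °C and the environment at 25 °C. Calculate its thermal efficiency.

T_H = 311 °C → 311 + 273.15 = 584.15 K.
T_C = 25 °C → 25 + 273.15 = 298.15 K.
Since the cycle is reversible, η = 1 − T_C/T_H = 1 − 298.15/584.15 = 0.490.

η ≈ 0.490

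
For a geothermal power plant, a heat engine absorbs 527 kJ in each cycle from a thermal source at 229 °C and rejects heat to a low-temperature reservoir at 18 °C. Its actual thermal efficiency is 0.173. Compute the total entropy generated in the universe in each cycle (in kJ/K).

T_H = 229 °C → 229 + 273.15 = 502.15 K.
T_C = 18 °C → 18 + 273.15 = 291.15 K.
W = η·Q_H = 0.173 × 527 = 91.17 kJ, so Q_C = Q_H − W = 435.8 kJ.
Entropy balance on the reservoirs: −Q_H/T_H = -1.049 kJ/K, +Q_C/T_C = 1.497 kJ/K.
ΔS_univ = −Q_H/T_H + Q_C/T_C = 0.447 kJ/K (> 0, since η = 0.173 < η_Carnot = 0.420).

ΔS_univ ≈ 0.447 kJ/K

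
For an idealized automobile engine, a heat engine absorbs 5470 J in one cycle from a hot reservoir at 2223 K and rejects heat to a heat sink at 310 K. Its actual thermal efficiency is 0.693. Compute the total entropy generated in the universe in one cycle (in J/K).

W = η·Q_H = 0.693 × 5470 = 3791 J, so Q_C = Q_H − W = 1679 J.
Reservoir entropy changes: ΔS_H = −Q_H/T_H = −5470/2223.00 = -2.461 J/K and ΔS_C = +Q_C/T_C = 1679/310.00 = 5.417 J/K.
ΔS_univ = −Q_H/T_H + Q_C/T_C = 2.956 J/K (> 0, since η = 0.693 < η_Carnot = 0.861).

ΔS_univ ≈ 2.956 J/K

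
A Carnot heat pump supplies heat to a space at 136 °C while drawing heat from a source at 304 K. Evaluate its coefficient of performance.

COP_HP ≈ 3.891

T_H = 136 °C → 136 + 273.15 = 409.15 K.
For a reversible heat pump, COP_HP = T_H/(T_H − T_C) = 409.15/(409.15 − 304.00) = 3.891.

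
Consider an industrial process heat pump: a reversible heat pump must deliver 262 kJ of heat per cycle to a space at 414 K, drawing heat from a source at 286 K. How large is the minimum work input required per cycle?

W_in ≈ 81.0 kJ

Reversible heating COP: COP_HP = T_H/(T_H − T_C) = 414.00/128.00 = 3.2344.
W = Q_H/COP_HP = 262/3.2344 = 81.0 kJ.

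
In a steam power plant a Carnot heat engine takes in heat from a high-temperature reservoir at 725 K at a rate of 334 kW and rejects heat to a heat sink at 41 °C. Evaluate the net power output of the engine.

Ẇ ≈ 189 kW

T_C = 41 °C → 41 + 273.15 = 314.15 K.
The Carnot efficiency is η = 1 − T_C/T_H = 1 − 314.15/725.00 = 0.5667.
W = η·Q_H = 0.5667 × 334 = 189 kW.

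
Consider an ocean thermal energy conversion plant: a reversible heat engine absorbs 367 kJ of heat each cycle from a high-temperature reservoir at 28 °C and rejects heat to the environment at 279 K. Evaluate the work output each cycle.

W ≈ 26.99 kJ

T_H = 28 °C → 28 + 273.15 = 301.15 K.
For a reversible engine, η = 1 − T_C/T_H = 1 − 279.00/301.15 = 0.0736.
W = η·Q_H = 0.0736 × 367 = 26.99 kJ.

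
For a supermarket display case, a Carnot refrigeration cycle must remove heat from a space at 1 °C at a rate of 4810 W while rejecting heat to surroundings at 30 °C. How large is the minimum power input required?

T_H = 30 °C → 30 + 273.15 = 303.15 K.
T_C = 1 °C → 1 + 273.15 = 274.15 K.
The reversible coefficient of performance is COP_R = T_C/(T_H − T_C) = 274.15/29.00 = 9.4534.
W = Q_C/COP_R = 4810/9.4534 = 509 W.

Ẇ_in ≈ 509 W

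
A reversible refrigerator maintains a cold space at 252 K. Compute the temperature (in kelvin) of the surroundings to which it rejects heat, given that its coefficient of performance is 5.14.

T_H ≈ 301 K

COP_R = T_C/(T_H − T_C) ⇒ T_H = T_C·(1 + 1/COP_R) = 252.00 × (1 + 1/5.14) = 301 K.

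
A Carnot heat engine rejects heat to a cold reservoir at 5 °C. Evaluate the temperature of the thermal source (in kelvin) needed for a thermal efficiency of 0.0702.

T_C = 5 °C → 5 + 273.15 = 278.15 K.
From η = 1 − T_C/T_H, solving for T_H gives T_H = T_C/(1 − η) = 278.15/(1 − 0.0702) = 299.2 K.

T_H ≈ 299.2 K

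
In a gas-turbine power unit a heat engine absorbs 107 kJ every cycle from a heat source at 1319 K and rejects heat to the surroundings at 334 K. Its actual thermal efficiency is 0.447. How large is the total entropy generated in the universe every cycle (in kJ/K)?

W = η·Q_H = 0.447 × 107 = 47.83 kJ, so Q_C = Q_H − W = 59.17 kJ.
The hot reservoir loses entropy Q_H/T_H = 107/1319.00 = 0.08112 kJ/K; the cold reservoir gains Q_C/T_C = 59.17/334.00 = 0.1772 kJ/K.
ΔS_univ = −Q_H/T_H + Q_C/T_C = 0.0960 kJ/K (> 0, since η = 0.447 < η_Carnot = 0.747).

ΔS_univ ≈ 0.0960 kJ/K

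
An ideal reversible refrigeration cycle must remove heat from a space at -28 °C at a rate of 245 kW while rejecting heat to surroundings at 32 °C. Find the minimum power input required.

T_H = 32 °C → 32 + 273.15 = 305.15 K.
T_C = -28 °C → -28 + 273.15 = 245.15 K.
For a reversible refrigerator, COP_R = T_C/(T_H − T_C) = 245.15/60.00 = 4.0858.
W = Q_C/COP_R = 245/4.0858 = 59.96 kW.

Ẇ_in ≈ 59.96 kW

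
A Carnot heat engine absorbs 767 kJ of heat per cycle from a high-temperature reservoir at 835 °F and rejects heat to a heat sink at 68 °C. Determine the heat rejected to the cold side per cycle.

T_H = 835 °F → (835 − 32) × 5/9 = 446.11 °C = 719.26 K.
T_C = 68 °C → 68 + 273.15 = 341.15 K.
η_rev = 1 − T_C/T_H = 1 − 341.15/719.26 = 0.5257.
For a reversible cycle Q_C/Q_H = T_C/T_H, so Q_C = 767 × 341.15/719.26 = 364 kJ.

Q_C ≈ 364 kJ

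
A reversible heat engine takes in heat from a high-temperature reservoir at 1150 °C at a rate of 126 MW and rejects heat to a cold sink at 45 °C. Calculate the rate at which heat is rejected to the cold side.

Q̇_C ≈ 28.2 MW

T_H = 1150 °C → 1150 + 273.15 = 1423.15 K.
T_C = 45 °C → 45 + 273.15 = 318.15 K.
Carnot efficiency: η = 1 − T_C/T_H = 1 − 318.15/1423.15 = 0.7764.
For a reversible cycle Q_C/Q_H = T_C/T_H, so Q_C = 126 × 318.15/1423.15 = 28.2 MW.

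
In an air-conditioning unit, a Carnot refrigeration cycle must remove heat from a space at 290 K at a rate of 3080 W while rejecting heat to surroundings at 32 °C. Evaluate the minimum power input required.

Ẇ_in ≈ 161 W

T_H = 32 °C → 32 + 273.15 = 305.15 K.
The reversible coefficient of performance is COP_R = T_C/(T_H − T_C) = 290.00/15.15 = 19.1419.
W = Q_C/COP_R = 3080/19.1419 = 161 W.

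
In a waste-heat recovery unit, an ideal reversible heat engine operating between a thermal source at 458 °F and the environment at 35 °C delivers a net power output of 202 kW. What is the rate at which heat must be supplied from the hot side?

T_H = 458 °F → (458 − 32) × 5/9 = 236.67 °C = 509.82 K.
T_C = 35 °C → 35 + 273.15 = 308.15 K.
The Carnot efficiency is η = 1 − T_C/T_H = 1 − 308.15/509.82 = 0.3956.
Q_H = W/η = 202/0.3956 = 510.7 kW.

Q̇_H ≈ 510.7 kW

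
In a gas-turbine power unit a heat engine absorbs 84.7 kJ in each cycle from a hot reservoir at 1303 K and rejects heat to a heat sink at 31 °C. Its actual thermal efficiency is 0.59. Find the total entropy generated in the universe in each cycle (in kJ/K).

T_C = 31 °C → 31 + 273.15 = 304.15 K.
W = η·Q_H = 0.59 × 84.7 = 49.97 kJ, so Q_C = Q_H − W = 34.73 kJ.
Reservoir entropy changes: ΔS_H = −Q_H/T_H = −84.7/1303.00 = -0.06500 kJ/K and ΔS_C = +Q_C/T_C = 34.73/304.15 = 0.1142 kJ/K.
ΔS_univ = −Q_H/T_H + Q_C/T_C = 0.04917 kJ/K (> 0, since η = 0.59 < η_Carnot = 0.767).

ΔS_univ ≈ 0.04917 kJ/K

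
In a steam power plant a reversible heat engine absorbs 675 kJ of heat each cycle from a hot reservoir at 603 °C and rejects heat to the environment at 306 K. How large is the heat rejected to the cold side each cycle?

Q_C ≈ 236 kJ

T_H = 603 °C → 603 + 273.15 = 876.15 K.
Carnot efficiency: η = 1 − T_C/T_H = 1 − 306.00/876.15 = 0.6507.
For a reversible cycle Q_C/Q_H = T_C/T_H, so Q_C = 675 × 306.00/876.15 = 236 kJ.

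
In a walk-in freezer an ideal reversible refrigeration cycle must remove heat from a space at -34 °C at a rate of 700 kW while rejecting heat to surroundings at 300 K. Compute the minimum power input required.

Ẇ_in ≈ 178.1 kW

T_C = -34 °C → -34 + 273.15 = 239.15 K.
Carnot COP: COP_R = T_C/(T_H − T_C) = 239.15/60.85 = 3.9302.
W = Q_C/COP_R = 700/3.9302 = 178.1 kW.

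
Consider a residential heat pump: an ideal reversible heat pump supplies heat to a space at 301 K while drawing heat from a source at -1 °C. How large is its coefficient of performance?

COP_HP ≈ 10.4

T_C = -1 °C → -1 + 273.15 = 272.15 K.
COP_HP = T_H/(T_H − T_C) = 301.00/(301.00 − 272.15) = 10.4.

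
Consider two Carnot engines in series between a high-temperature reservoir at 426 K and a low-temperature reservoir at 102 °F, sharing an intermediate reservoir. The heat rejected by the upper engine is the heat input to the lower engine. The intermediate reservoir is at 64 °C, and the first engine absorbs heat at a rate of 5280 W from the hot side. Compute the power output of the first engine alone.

T_C = 102 °F → (102 − 32) × 5/9 = 38.89 °C = 312.04 K.
T_m = 64 °C → 64 + 273.15 = 337.15 K.
First-stage efficiency η₁ = 1 − T_m/T_H = 1 − 337.15/426.00 = 0.2086.
W₁ = η₁·Q_H = 0.2086 × 5280 = 1101 W.

Ẇ₁ ≈ 1101 W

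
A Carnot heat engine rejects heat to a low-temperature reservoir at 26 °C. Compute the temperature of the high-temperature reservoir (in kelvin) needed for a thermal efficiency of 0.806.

T_C = 26 °C → 26 + 273.15 = 299.15 K.
From η = 1 − T_C/T_H, solving for T_H gives T_H = T_C/(1 − η) = 299.15/(1 − 0.806) = 1542 K.

T_H ≈ 1542 K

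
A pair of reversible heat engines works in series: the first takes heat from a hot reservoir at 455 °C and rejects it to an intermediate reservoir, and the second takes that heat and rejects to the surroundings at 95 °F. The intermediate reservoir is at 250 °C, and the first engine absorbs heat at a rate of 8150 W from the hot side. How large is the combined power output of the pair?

Ẇ_total ≈ 4700 W

T_H = 455 °C → 455 + 273.15 = 728.15 K.
T_C = 95 °F → (95 − 32) × 5/9 = 35.00 °C = 308.15 K.
Two reversible stages in series are equivalent to a single Carnot engine between T_H and T_C, so η_total = 1 − T_C/T_H = 1 − 308.15/728.15 = 0.5768.
W_total = η_total · Q_H = 0.5768 × 8150 = 4700 W.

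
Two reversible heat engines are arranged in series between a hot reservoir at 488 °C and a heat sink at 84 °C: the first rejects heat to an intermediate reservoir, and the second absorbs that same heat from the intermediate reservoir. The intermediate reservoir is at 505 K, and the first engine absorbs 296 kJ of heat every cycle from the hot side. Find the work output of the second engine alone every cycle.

W₂ ≈ 57.50 kJ

T_H = 488 °C → 488 + 273.15 = 761.15 K.
T_C = 84 °C → 84 + 273.15 = 357.15 K.
Heat entering the second stage: Q_m = Q_H·(T_m/T_H) = 296 × 505.00/761.15 = 196.4 kJ.
Second-stage efficiency η₂ = 1 − T_C/T_m = 1 − 357.15/505.00 = 0.2928, so W₂ = η₂·Q_m = 57.50 kJ.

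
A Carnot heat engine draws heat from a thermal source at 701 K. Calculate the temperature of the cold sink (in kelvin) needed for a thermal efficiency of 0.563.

T_C ≈ 306 K

From η = 1 − T_C/T_H, T_C = T_H·(1 − η) = 701.00 × (1 − 0.563) = 306 K.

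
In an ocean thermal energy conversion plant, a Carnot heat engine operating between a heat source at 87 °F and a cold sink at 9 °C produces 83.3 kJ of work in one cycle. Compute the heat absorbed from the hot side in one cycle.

Q_H ≈ 1174 kJ

T_H = 87 °F → (87 − 32) × 5/9 = 30.56 °C = 303.71 K.
T_C = 9 °C → 9 + 273.15 = 282.15 K.
The Carnot efficiency is η = 1 − T_C/T_H = 1 − 282.15/303.71 = 0.0710.
Q_H = W/η = 83.3/0.0710 = 1174 kJ.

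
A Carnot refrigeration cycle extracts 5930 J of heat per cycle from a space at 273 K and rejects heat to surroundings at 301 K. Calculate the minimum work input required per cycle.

W_in ≈ 608 J

COP_R = T_C/(T_H − T_C) = 273.00/28.00 = 9.7500.
W = Q_C/COP_R = 5930/9.7500 = 608 J.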